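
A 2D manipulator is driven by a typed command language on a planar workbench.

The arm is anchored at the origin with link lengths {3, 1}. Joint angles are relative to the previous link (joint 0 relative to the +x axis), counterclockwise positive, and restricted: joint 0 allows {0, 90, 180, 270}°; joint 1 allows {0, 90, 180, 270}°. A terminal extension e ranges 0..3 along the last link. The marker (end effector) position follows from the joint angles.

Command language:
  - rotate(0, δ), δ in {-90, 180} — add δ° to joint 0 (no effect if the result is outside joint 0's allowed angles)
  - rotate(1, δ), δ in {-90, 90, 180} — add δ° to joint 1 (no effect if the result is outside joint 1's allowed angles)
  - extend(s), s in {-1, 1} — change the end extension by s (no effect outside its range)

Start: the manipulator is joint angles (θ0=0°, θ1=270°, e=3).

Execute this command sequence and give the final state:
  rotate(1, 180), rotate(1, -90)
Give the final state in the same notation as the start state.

joint angles (θ0=0°, θ1=0°, e=3)

begin: joint angles (θ0=0°, θ1=270°, e=3)
1. rotate(1, 180) → joint angles (θ0=0°, θ1=90°, e=3)
2. rotate(1, -90) → joint angles (θ0=0°, θ1=0°, e=3)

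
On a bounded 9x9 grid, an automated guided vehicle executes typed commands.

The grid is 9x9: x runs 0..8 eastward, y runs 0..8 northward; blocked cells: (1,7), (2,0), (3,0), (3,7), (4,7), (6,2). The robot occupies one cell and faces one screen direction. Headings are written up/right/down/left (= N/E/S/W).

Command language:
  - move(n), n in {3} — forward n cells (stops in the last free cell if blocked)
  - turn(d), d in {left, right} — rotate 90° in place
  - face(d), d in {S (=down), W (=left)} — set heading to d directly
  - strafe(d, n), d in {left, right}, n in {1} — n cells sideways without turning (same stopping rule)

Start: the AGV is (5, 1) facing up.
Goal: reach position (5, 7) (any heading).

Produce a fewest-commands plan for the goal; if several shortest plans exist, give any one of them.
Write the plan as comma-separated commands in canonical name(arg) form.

move(3), move(3)

from: (5, 1) facing up
t=1 move(3) ⇒ (5, 4) facing up
t=2 move(3) ⇒ (5, 7) facing up
no 1-step plan works, so 2 is optimal.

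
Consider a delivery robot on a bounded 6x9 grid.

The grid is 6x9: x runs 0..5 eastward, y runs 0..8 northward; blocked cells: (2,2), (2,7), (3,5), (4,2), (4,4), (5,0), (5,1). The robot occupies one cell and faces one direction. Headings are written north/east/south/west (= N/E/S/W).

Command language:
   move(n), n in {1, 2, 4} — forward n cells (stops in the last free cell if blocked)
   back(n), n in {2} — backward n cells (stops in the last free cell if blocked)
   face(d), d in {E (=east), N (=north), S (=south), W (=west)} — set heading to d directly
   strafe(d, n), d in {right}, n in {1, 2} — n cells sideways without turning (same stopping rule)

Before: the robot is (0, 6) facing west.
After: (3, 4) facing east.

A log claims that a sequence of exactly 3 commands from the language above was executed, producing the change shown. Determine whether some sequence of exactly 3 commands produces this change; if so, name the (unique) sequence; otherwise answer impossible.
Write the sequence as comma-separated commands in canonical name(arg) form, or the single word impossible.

key: move(4) is stopped early by the blocked cell at (4,4)
initial: (0, 6) facing west
t=1 face(E) ⇒ (0, 6) facing east
t=2 strafe(right, 2) ⇒ (0, 4) facing east
t=3 move(4) ⇒ (3, 4) facing east
no other 3-command option fits: unique.

face(E), strafe(right, 2), move(4)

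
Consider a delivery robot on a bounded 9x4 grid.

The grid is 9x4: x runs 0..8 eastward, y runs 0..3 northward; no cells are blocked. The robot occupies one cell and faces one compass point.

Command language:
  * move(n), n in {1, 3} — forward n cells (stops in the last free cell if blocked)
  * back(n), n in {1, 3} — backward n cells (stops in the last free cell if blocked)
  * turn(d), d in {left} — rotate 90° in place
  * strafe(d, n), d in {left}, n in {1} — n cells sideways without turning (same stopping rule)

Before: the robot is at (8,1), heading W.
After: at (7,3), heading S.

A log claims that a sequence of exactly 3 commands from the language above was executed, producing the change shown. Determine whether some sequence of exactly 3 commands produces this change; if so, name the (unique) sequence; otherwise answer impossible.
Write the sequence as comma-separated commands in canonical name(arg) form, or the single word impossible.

key: position moved to (7,3) AND the heading swung to S — translation plus rotation needed
start: at (8,1), heading W
[1] after move(1): at (7,1), heading W
[2] after turn(left): at (7,1), heading S
[3] after back(3): at (7,3), heading S
all 216 alternatives checked — unique.

move(1), turn(left), back(3)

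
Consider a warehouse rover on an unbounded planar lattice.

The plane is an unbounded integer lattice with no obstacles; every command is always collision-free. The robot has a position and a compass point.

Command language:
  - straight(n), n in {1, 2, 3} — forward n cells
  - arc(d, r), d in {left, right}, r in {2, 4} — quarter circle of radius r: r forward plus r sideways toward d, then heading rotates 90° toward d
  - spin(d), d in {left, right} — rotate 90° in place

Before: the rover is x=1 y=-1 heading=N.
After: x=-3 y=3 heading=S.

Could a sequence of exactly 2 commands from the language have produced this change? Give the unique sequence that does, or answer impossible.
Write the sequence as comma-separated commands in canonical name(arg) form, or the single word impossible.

arc(left, 4), spin(left)

key: position moved to (-3,3) AND the heading swung to S — translation plus rotation needed
t0: x=1 y=-1 heading=N
step 1 (arc(left, 4)): x=-3 y=3 heading=W
step 2 (spin(left)): x=-3 y=3 heading=S
no other 2-command option fits: unique.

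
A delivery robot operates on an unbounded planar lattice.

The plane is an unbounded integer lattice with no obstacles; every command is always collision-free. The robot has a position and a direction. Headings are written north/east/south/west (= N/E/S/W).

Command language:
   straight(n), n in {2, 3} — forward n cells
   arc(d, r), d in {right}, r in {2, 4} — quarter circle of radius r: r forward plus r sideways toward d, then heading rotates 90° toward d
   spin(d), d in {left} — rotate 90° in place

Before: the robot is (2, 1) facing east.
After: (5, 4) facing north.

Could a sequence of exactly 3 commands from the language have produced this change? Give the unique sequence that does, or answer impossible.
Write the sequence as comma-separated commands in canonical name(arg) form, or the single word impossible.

key: position moved to (5,4) AND the heading swung to N — translation plus rotation needed
t0: (2, 1) facing east
1. straight(3) → (5, 1) facing east
2. spin(left) → (5, 1) facing north
3. straight(3) → (5, 4) facing north
all 125 alternatives checked — unique.

straight(3), spin(left), straight(3)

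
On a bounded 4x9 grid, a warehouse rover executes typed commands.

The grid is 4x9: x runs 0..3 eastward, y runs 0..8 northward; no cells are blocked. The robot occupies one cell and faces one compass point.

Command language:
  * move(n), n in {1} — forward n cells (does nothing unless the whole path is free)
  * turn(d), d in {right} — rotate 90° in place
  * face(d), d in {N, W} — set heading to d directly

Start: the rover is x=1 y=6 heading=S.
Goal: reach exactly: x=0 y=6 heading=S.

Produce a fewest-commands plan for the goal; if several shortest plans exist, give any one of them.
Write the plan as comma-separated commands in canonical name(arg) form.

face(W), move(1), face(N), turn(right), turn(right)

begin: x=1 y=6 heading=S
t=1 face(W) ⇒ x=1 y=6 heading=W
t=2 move(1) ⇒ x=0 y=6 heading=W
t=3 face(N) ⇒ x=0 y=6 heading=N
t=4 turn(right) ⇒ x=0 y=6 heading=E
t=5 turn(right) ⇒ x=0 y=6 heading=S
minimal: 5 command(s), checked below 5.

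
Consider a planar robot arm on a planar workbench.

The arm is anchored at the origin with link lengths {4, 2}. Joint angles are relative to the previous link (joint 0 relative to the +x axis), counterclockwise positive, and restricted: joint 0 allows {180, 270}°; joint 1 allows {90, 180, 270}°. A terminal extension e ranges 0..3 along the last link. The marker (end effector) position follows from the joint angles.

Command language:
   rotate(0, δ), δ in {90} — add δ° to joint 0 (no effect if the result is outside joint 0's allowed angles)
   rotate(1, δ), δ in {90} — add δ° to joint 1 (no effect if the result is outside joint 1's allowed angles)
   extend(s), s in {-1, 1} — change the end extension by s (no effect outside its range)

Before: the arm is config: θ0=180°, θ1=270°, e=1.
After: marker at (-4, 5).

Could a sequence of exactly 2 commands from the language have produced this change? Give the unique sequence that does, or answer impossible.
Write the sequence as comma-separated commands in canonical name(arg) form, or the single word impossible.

t0: config: θ0=180°, θ1=270°, e=1
[1] after extend(1): config: θ0=180°, θ1=270°, e=2
[2] after extend(1): config: θ0=180°, θ1=270°, e=3
all 16 alternatives checked — unique.

extend(1), extend(1)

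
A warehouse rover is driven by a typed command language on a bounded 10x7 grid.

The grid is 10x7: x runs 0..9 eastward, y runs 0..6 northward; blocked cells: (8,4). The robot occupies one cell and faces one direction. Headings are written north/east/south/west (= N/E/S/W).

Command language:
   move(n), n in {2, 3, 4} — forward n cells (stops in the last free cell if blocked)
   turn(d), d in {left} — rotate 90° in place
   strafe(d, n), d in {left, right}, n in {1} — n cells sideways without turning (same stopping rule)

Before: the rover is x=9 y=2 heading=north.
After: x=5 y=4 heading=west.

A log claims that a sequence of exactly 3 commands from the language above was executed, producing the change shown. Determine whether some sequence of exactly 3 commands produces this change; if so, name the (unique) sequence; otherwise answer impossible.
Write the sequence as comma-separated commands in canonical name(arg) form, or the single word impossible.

every 3-command combo misses the target.

impossible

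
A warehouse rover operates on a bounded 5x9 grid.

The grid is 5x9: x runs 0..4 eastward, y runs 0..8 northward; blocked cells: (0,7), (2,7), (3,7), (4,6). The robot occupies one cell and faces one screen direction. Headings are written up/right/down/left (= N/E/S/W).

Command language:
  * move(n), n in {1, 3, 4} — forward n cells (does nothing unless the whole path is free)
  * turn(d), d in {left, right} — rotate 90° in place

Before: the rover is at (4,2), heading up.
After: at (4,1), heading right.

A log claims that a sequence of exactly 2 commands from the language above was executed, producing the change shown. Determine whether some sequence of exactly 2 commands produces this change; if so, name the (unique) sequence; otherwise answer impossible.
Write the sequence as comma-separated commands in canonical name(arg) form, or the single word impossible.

no 2-step route produces this change.

impossible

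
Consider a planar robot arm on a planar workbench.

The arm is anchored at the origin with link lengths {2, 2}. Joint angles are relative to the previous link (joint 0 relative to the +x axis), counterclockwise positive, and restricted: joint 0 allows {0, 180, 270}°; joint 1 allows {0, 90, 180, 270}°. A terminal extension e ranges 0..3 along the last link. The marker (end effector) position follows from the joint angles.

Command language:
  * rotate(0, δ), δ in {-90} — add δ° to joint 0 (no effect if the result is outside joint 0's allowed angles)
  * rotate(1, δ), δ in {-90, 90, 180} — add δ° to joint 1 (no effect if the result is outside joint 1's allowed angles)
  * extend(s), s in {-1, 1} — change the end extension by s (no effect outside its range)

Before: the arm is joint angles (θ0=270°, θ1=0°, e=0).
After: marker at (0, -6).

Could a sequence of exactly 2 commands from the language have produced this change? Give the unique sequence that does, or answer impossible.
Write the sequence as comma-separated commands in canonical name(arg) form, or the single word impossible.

extend(1), extend(1)

begin: joint angles (θ0=270°, θ1=0°, e=0)
step 1 (extend(1)): joint angles (θ0=270°, θ1=0°, e=1)
step 2 (extend(1)): joint angles (θ0=270°, θ1=0°, e=2)
no rival 2-sequence matches.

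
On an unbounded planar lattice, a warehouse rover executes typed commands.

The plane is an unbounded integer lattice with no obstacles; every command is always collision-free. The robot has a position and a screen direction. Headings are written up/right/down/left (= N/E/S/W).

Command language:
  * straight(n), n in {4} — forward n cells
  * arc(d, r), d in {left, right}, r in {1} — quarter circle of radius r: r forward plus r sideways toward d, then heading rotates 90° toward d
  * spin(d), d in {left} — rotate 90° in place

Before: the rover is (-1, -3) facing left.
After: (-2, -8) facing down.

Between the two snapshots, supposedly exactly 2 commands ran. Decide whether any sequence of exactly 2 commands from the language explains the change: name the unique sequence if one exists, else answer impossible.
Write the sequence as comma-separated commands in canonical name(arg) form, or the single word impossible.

arc(left, 1), straight(4)

key: running straight(4) before arc(left, 1) would end elsewhere — order is forced
begin: (-1, -3) facing left
t=1 arc(left, 1) ⇒ (-2, -4) facing down
t=2 straight(4) ⇒ (-2, -8) facing down
no other 2-command option fits: unique.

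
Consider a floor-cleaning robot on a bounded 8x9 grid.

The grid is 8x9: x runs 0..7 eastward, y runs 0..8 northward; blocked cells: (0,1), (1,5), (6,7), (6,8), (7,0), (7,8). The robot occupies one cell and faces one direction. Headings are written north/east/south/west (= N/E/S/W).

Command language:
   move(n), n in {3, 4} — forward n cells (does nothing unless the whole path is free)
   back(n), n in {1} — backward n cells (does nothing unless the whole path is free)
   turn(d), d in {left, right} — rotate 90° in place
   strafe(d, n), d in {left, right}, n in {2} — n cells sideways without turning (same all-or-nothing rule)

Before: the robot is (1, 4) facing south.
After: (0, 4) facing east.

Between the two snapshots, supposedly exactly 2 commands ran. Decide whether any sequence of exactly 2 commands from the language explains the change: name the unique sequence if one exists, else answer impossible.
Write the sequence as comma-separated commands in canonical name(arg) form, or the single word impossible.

key: running back(1) before turn(left) would end elsewhere — order is forced
begin: (1, 4) facing south
[1] after turn(left): (1, 4) facing east
[2] after back(1): (0, 4) facing east
all 49 alternatives checked — unique.

turn(left), back(1)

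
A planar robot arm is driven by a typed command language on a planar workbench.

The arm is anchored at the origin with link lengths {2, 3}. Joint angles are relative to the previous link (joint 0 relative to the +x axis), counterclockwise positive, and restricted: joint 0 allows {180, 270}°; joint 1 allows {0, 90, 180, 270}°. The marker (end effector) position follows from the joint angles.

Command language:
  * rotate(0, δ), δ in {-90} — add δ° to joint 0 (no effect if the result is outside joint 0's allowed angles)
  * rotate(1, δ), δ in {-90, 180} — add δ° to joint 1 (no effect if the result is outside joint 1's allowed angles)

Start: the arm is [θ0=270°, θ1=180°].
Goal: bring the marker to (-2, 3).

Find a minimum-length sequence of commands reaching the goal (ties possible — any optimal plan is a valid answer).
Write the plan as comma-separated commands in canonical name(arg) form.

t0: [θ0=270°, θ1=180°]
1. rotate(1, -90) → [θ0=270°, θ1=90°]
2. rotate(1, 180) → [θ0=270°, θ1=270°]
3. rotate(0, -90) → [θ0=180°, θ1=270°]
shorter routes all fall short; 3 is best.

rotate(1, -90), rotate(1, 180), rotate(0, -90)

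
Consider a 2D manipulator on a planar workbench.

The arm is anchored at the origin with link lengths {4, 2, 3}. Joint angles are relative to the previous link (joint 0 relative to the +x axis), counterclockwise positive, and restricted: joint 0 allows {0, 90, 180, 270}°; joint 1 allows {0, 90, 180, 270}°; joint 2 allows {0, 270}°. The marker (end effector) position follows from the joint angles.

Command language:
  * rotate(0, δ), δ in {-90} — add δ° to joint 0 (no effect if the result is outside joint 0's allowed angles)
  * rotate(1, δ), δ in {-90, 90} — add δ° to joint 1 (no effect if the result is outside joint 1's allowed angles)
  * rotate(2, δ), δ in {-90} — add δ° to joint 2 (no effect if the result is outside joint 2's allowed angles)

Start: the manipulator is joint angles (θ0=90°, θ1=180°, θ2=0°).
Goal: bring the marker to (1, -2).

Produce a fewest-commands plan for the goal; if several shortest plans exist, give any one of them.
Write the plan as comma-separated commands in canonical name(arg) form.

from: joint angles (θ0=90°, θ1=180°, θ2=0°)
1. rotate(2, -90) → joint angles (θ0=90°, θ1=180°, θ2=270°)
2. rotate(0, -90) → joint angles (θ0=0°, θ1=180°, θ2=270°)
3. rotate(1, 90) → joint angles (θ0=0°, θ1=270°, θ2=270°)
shorter routes all fall short; 3 is best.

rotate(2, -90), rotate(0, -90), rotate(1, 90)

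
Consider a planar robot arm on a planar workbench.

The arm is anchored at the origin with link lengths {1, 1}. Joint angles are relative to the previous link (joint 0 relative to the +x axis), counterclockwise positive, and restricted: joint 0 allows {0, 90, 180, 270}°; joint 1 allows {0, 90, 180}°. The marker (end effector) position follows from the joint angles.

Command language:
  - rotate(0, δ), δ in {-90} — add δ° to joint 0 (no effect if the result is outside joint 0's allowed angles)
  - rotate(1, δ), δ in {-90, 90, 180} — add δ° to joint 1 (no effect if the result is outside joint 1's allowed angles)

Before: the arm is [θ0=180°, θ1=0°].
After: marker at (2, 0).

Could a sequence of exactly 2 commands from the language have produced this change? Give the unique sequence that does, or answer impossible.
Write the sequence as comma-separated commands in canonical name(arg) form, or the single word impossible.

initial: [θ0=180°, θ1=0°]
t=1 rotate(0, -90) ⇒ [θ0=90°, θ1=0°]
t=2 rotate(0, -90) ⇒ [θ0=0°, θ1=0°]
all 16 alternatives checked — unique.

rotate(0, -90), rotate(0, -90)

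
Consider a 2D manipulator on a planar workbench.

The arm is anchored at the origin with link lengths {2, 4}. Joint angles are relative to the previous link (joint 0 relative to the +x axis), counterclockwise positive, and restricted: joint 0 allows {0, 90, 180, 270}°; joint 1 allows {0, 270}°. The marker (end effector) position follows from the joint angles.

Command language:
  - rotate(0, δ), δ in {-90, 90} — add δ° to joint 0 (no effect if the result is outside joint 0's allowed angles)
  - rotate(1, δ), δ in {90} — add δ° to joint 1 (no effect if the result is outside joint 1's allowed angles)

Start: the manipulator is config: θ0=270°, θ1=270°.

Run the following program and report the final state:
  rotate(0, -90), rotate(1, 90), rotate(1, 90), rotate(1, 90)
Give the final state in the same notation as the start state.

config: θ0=180°, θ1=0°

start: config: θ0=270°, θ1=270°
1. rotate(0, -90) → config: θ0=180°, θ1=270°
2. rotate(1, 90) → config: θ0=180°, θ1=0°
3. rotate(1, 90) → config: θ0=180°, θ1=0°
4. rotate(1, 90) → config: θ0=180°, θ1=0°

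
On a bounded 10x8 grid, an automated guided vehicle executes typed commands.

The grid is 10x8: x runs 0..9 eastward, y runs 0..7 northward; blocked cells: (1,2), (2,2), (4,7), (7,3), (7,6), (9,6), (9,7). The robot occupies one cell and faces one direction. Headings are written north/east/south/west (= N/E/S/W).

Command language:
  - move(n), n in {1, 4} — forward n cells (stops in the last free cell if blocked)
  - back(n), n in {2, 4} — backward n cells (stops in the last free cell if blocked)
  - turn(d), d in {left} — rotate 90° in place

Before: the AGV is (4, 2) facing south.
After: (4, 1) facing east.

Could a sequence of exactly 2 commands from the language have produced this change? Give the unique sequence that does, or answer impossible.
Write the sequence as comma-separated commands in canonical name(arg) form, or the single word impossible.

move(1), turn(left)

key: order matters: swapping move(1) and turn(left) lands elsewhere
begin: (4, 2) facing south
step 1 (move(1)): (4, 1) facing south
step 2 (turn(left)): (4, 1) facing east
no other 2-command option fits: unique.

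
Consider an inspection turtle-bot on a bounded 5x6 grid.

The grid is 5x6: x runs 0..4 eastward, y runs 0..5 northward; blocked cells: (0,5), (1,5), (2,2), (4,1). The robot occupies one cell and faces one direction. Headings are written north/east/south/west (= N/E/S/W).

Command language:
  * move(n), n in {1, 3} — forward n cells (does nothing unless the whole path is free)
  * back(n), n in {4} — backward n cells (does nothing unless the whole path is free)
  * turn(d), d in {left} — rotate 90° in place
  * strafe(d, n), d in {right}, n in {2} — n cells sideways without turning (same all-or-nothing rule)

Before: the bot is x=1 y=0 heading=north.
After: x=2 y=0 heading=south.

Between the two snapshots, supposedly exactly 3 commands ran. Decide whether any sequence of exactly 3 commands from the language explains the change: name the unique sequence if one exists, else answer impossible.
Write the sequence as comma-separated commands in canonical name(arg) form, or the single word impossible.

no 3-step route produces this change.

impossible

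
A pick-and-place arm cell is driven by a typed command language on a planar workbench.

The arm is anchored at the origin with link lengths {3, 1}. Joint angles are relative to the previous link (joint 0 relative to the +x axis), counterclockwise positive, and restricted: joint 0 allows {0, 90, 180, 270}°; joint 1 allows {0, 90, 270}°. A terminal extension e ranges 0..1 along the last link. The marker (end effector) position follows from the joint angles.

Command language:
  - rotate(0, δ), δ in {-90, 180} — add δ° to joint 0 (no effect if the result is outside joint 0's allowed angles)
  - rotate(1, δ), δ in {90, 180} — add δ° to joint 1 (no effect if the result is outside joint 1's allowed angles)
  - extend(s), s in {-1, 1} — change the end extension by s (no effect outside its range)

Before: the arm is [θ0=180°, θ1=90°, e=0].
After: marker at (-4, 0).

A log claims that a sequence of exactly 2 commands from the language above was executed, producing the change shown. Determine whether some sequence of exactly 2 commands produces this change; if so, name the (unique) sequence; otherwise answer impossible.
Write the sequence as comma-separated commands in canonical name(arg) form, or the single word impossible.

key: order matters: swapping rotate(1, 180) and rotate(1, 90) lands elsewhere
t0: [θ0=180°, θ1=90°, e=0]
[1] after rotate(1, 180): [θ0=180°, θ1=270°, e=0]
[2] after rotate(1, 90): [θ0=180°, θ1=0°, e=0]
no other 2-command option fits: unique.

rotate(1, 180), rotate(1, 90)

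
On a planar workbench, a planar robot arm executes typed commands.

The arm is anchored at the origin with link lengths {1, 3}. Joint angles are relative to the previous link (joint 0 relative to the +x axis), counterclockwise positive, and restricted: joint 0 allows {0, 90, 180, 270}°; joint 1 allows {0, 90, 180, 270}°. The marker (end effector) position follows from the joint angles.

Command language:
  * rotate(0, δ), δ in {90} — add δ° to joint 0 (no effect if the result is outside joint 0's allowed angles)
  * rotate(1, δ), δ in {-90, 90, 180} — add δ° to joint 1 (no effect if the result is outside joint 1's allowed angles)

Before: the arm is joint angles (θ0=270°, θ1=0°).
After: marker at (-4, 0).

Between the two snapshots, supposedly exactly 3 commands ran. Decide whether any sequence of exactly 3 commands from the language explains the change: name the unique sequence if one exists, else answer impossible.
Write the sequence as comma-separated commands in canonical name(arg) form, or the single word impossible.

t0: joint angles (θ0=270°, θ1=0°)
t=1 rotate(0, 90) ⇒ joint angles (θ0=0°, θ1=0°)
t=2 rotate(0, 90) ⇒ joint angles (θ0=90°, θ1=0°)
t=3 rotate(0, 90) ⇒ joint angles (θ0=180°, θ1=0°)
no other 3-command option fits: unique.

rotate(0, 90), rotate(0, 90), rotate(0, 90)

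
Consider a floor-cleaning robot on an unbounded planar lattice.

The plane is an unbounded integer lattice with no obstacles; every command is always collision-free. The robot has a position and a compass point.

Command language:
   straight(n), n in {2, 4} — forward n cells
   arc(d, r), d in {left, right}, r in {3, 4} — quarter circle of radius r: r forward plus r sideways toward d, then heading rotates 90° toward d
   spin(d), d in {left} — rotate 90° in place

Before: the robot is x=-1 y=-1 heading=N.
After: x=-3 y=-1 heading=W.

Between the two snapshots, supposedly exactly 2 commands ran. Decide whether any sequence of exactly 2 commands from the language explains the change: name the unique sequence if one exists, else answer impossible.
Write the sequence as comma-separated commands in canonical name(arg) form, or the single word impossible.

spin(left), straight(2)

key: order matters: swapping spin(left) and straight(2) lands elsewhere
begin: x=-1 y=-1 heading=N
[1] after spin(left): x=-1 y=-1 heading=W
[2] after straight(2): x=-3 y=-1 heading=W
no other 2-command option fits: unique.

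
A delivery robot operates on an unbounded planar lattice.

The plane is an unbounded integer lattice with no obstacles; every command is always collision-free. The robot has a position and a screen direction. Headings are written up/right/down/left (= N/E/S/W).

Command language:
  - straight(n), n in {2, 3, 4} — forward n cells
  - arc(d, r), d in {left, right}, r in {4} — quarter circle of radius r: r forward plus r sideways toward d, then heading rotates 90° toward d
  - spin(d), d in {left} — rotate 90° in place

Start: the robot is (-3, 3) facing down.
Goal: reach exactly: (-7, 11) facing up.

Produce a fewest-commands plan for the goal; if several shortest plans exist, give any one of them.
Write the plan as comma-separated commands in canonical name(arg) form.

arc(left, 4), arc(left, 4), arc(left, 4), straight(4), arc(right, 4)

from: (-3, 3) facing down
1. arc(left, 4) → (1, -1) facing right
2. arc(left, 4) → (5, 3) facing up
3. arc(left, 4) → (1, 7) facing left
4. straight(4) → (-3, 7) facing left
5. arc(right, 4) → (-7, 11) facing up
shorter routes all fall short; 5 is best.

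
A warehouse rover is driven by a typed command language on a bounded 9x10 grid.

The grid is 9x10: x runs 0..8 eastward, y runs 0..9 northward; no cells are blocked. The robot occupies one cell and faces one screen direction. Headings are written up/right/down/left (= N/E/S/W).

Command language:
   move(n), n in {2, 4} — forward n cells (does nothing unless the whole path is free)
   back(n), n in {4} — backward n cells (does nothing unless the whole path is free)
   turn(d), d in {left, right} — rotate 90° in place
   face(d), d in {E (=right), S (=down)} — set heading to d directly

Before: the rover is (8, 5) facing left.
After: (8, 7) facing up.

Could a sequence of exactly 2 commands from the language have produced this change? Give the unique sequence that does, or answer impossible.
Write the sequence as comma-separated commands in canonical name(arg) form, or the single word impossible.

key: position moved to (8,7) AND the heading swung to N — translation plus rotation needed
t0: (8, 5) facing left
step 1 (turn(right)): (8, 5) facing up
step 2 (move(2)): (8, 7) facing up
no other 2-command option fits: unique.

turn(right), move(2)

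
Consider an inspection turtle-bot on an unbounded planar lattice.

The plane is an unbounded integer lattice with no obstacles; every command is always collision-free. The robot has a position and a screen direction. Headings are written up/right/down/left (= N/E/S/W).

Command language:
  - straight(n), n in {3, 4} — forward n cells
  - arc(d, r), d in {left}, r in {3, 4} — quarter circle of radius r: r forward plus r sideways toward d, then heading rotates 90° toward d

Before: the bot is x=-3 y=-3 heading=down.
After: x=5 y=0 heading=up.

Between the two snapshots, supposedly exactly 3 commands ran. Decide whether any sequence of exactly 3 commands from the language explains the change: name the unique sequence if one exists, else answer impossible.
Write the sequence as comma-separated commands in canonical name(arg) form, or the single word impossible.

key: order matters: swapping arc(left, 4) and straight(3) lands elsewhere
begin: x=-3 y=-3 heading=down
step 1 (arc(left, 4)): x=1 y=-7 heading=right
step 2 (arc(left, 4)): x=5 y=-3 heading=up
step 3 (straight(3)): x=5 y=0 heading=up
uniquely the one of 64 3-step routes that fits.

arc(left, 4), arc(left, 4), straight(3)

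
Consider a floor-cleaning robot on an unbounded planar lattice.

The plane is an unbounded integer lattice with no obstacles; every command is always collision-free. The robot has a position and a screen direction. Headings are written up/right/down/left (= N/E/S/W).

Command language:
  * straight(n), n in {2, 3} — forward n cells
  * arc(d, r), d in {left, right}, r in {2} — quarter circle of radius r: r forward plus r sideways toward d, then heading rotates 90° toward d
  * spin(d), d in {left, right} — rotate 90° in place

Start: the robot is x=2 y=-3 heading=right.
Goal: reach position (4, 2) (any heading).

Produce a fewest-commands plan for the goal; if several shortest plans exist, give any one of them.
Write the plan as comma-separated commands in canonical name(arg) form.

start: x=2 y=-3 heading=right
1. arc(left, 2) → x=4 y=-1 heading=up
2. straight(3) → x=4 y=2 heading=up
shorter routes all fall short; 2 is best.

arc(left, 2), straight(3)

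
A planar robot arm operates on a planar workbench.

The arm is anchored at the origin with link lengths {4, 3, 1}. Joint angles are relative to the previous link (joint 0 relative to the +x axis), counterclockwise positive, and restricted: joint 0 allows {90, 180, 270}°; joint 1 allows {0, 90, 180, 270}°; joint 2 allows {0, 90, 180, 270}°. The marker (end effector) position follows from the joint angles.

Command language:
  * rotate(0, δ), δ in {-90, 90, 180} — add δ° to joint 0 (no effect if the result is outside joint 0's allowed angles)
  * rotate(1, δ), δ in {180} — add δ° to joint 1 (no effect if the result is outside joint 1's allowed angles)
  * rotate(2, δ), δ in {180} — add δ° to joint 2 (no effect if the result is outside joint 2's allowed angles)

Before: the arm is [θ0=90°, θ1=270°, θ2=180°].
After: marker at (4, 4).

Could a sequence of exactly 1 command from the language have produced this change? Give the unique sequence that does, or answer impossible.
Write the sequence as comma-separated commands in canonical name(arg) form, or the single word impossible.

initial: [θ0=90°, θ1=270°, θ2=180°]
t=1 rotate(2, 180) ⇒ [θ0=90°, θ1=270°, θ2=0°]
uniquely the one of 5 1-step routes that fits.

rotate(2, 180)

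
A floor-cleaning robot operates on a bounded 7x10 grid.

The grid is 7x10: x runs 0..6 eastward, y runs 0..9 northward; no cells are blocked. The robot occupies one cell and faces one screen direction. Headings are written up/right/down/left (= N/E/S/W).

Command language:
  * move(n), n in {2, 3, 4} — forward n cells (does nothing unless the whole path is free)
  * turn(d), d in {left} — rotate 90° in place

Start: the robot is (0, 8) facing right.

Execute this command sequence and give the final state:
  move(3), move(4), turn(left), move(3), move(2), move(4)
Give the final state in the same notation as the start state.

begin: (0, 8) facing right
[1] after move(3): (3, 8) facing right
[2] after move(4): (3, 8) facing right
[3] after turn(left): (3, 8) facing up
[4] after move(3): (3, 8) facing up
[5] after move(2): (3, 8) facing up
[6] after move(4): (3, 8) facing up

(3, 8) facing up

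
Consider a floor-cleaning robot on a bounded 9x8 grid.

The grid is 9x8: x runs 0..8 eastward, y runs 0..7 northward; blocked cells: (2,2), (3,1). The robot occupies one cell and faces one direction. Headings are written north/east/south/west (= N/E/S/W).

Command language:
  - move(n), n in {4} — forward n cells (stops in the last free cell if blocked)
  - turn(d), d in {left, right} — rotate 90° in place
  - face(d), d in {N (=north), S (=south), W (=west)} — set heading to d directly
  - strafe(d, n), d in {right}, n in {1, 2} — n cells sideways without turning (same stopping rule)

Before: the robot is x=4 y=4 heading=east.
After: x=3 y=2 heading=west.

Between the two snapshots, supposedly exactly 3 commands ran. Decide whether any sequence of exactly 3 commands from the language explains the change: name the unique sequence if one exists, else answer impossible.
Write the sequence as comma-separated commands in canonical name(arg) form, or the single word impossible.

key: cell and facing (now W) both changed — the 3 commands mix motion and turning
initial: x=4 y=4 heading=east
t=1 strafe(right, 2) ⇒ x=4 y=2 heading=east
t=2 face(W) ⇒ x=4 y=2 heading=west
t=3 move(4) ⇒ x=3 y=2 heading=west
uniquely the one of 512 3-step routes that fits.

strafe(right, 2), face(W), move(4)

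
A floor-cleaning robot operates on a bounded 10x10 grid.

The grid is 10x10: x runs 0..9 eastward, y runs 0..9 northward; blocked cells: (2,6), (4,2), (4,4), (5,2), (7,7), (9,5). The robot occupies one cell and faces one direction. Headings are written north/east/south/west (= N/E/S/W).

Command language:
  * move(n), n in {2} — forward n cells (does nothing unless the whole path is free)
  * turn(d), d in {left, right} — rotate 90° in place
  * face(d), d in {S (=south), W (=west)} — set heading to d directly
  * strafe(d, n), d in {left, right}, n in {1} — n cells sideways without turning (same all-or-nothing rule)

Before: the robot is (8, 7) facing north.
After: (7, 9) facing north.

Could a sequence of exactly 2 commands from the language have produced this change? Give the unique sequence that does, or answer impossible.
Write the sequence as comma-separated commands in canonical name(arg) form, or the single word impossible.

move(2), strafe(left, 1)

key: heading stays N — no command in the sequence turns
t0: (8, 7) facing north
t=1 move(2) ⇒ (8, 9) facing north
t=2 strafe(left, 1) ⇒ (7, 9) facing north
uniquely the one of 49 2-step routes that fits.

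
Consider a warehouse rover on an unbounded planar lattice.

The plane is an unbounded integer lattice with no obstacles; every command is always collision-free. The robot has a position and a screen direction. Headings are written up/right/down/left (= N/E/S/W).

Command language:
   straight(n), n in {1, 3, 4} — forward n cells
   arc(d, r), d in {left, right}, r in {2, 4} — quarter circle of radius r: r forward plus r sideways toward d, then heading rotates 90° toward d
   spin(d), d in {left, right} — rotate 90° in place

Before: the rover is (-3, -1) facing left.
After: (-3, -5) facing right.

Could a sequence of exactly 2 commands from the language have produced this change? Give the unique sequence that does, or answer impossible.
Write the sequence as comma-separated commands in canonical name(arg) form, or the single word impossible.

arc(left, 2), arc(left, 2)

key: position moved to (-3,-5) AND the heading swung to E — translation plus rotation needed
start: (-3, -1) facing left
[1] after arc(left, 2): (-5, -3) facing down
[2] after arc(left, 2): (-3, -5) facing right
all 81 alternatives checked — unique.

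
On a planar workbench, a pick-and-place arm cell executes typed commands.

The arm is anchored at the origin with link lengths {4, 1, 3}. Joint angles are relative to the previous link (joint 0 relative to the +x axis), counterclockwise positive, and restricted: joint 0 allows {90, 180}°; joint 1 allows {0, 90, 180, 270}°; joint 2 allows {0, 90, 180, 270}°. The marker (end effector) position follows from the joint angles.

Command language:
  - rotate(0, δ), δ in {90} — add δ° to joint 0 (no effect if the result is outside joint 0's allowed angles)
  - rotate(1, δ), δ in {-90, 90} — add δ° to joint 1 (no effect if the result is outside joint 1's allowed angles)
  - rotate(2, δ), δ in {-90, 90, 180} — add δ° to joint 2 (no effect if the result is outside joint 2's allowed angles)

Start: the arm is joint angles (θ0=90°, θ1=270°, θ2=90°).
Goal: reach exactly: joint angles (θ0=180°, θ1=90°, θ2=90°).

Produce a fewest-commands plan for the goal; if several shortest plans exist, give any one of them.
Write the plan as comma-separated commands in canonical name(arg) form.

begin: joint angles (θ0=90°, θ1=270°, θ2=90°)
t=1 rotate(1, 90) ⇒ joint angles (θ0=90°, θ1=0°, θ2=90°)
t=2 rotate(1, 90) ⇒ joint angles (θ0=90°, θ1=90°, θ2=90°)
t=3 rotate(0, 90) ⇒ joint angles (θ0=180°, θ1=90°, θ2=90°)
minimal: 3 command(s), checked below 3.

rotate(1, 90), rotate(1, 90), rotate(0, 90)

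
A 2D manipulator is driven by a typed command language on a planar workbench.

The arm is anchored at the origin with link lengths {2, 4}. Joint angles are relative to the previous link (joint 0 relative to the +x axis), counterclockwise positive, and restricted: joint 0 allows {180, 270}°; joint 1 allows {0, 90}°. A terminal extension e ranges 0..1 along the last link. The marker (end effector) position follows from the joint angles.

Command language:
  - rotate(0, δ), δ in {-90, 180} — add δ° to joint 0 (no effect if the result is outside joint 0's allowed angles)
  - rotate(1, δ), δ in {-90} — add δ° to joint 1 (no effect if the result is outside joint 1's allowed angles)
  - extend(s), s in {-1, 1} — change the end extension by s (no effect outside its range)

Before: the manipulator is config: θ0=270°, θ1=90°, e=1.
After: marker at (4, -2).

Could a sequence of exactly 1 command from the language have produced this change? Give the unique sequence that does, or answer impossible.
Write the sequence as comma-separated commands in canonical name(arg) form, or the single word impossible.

initial: config: θ0=270°, θ1=90°, e=1
t=1 extend(-1) ⇒ config: θ0=270°, θ1=90°, e=0
all 5 alternatives checked — unique.

extend(-1)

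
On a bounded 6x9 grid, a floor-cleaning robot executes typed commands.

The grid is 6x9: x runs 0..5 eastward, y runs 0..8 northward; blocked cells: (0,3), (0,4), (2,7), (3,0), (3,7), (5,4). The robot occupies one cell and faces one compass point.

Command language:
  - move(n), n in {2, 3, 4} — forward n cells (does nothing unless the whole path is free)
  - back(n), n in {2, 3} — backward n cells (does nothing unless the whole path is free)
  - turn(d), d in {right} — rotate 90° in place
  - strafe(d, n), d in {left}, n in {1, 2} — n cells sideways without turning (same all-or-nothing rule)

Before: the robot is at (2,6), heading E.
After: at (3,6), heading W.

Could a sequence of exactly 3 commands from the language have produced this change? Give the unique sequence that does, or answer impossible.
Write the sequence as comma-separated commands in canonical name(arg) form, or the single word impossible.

key: cell and facing (now W) both changed — the 3 commands mix motion and turning
initial: at (2,6), heading E
t=1 turn(right) ⇒ at (2,6), heading S
t=2 strafe(left, 1) ⇒ at (3,6), heading S
t=3 turn(right) ⇒ at (3,6), heading W
no rival 3-sequence matches.

turn(right), strafe(left, 1), turn(right)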